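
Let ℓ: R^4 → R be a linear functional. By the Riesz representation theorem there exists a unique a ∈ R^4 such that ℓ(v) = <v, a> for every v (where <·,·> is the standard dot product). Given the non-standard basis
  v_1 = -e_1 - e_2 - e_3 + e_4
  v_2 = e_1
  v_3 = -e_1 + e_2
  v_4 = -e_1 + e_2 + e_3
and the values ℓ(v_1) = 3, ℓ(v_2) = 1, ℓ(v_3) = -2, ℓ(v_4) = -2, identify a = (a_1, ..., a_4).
a = (1, -1, 0, 3)

Write a = (a_1, ..., a_4) in the standard basis. For each basis vector v_i, ℓ(v_i) = <v_i, a> is a linear equation in the a_j's. Collect the n equations into a matrix system V a = ℓ, where row i of V is v_i (expressed in the standard basis). Since V is invertible (lower-triangular with 1s on the diagonal, up to permutation), solve by back-substitution:
  V =
[[-1, -1, -1, 1],
 [1, 0, 0, 0],
 [-1, 1, 0, 0],
 [-1, 1, 1, 0]]
  V a = (3, 1, -2, -2)
Solving gives a = (1, -1, 0, 3).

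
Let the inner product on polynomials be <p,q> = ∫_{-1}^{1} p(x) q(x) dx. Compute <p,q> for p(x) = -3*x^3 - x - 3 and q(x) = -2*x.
<p,q> = 56/15

Expand the product: p(x)·q(x) = 6*x^4 + 2*x^2 + 6*x.
∫_{-1}^{1} of each monomial x^k gives [2/(k+1) if k even, 0 if k odd]. Integrating term-by-term (or equivalently evaluating the antiderivative F(x) = 6*x^5/5 + 2*x^3/3 + 3*x^2 at the endpoints):
  F(1) − F(−1) = 73/15 − (17/15) = 56/15.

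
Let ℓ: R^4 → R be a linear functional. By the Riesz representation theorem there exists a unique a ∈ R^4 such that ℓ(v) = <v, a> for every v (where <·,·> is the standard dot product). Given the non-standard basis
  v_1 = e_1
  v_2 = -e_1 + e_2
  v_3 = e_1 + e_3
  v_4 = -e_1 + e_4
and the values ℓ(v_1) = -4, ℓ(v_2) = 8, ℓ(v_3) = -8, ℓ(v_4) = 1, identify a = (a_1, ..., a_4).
a = (-4, 4, -4, -3)

Write a = (a_1, ..., a_4) in the standard basis. For each basis vector v_i, ℓ(v_i) = <v_i, a> is a linear equation in the a_j's. Collect the n equations into a matrix system V a = ℓ, where row i of V is v_i (expressed in the standard basis). Since V is invertible (lower-triangular with 1s on the diagonal, up to permutation), solve by back-substitution:
  V =
[[1, 0, 0, 0],
 [-1, 1, 0, 0],
 [1, 0, 1, 0],
 [-1, 0, 0, 1]]
  V a = (-4, 8, -8, 1)
Solving gives a = (-4, 4, -4, -3).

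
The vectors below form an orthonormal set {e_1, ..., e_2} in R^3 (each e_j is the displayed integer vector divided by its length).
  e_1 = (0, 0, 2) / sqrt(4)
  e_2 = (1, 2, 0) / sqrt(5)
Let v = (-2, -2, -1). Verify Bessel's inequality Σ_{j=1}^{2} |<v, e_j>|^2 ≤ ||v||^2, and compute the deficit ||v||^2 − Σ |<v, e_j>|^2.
Σ |<v, e_j>|^2 = 41/5; ||v||^2 = 9; deficit = 4/5

Write each e_j = u_j / sqrt(<u_j, u_j>) where u_j is the displayed integer vector. Then <v, e_j> = <v, u_j> / sqrt(<u_j, u_j>), so |<v, e_j>|^2 = <v, u_j>^2 / <u_j, u_j>.
Coefficients: <v, e_1> = -2/sqrt(4), <v, e_2> = -6/sqrt(5).
Square and sum: Σ |<v, e_j>|^2 = 41/5.
Compute ||v||^2 = v·v = 9.
Deficit = 9 − 41/5 = 4/5 ≥ 0, confirming Bessel's inequality. (The deficit equals ||v − Σ <v,e_j> e_j||^2, the squared distance from v to span{e_j}.)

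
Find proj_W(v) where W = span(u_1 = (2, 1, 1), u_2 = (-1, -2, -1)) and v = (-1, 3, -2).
proj_W(v) = (-19/11, 25/11, 2/11)

Set up U = [u_1 | ... | u_2] ∈ R^(3×2). The projector onto W = col(U) is P = U (U^T U)^(-1) U^T.
Compute U^T U =
  [6, -5]
  [-5, 6],
and U^T v = (-1, -3).
Solve U^T U · c = U^T v for the coefficients: c = (-21/11, -23/11). The projection is proj_W(v) = U c.
Check: (v - proj_W(v)) · u_1 = 0  (should be 0).
Check: (v - proj_W(v)) · u_2 = 0  (should be 0).
Result: proj_W(v) = (-19/11, 25/11, 2/11).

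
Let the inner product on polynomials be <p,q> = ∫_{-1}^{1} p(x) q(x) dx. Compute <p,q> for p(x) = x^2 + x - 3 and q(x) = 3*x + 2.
<p,q> = -26/3

Expand the product: p(x)·q(x) = 3*x^3 + 5*x^2 - 7*x - 6.
∫_{-1}^{1} of each monomial x^k gives [2/(k+1) if k even, 0 if k odd]. Integrating term-by-term (or equivalently evaluating the antiderivative F(x) = 3*x^4/4 + 5*x^3/3 - 7*x^2/2 - 6*x at the endpoints):
  F(1) − F(−1) = -85/12 − (19/12) = -26/3.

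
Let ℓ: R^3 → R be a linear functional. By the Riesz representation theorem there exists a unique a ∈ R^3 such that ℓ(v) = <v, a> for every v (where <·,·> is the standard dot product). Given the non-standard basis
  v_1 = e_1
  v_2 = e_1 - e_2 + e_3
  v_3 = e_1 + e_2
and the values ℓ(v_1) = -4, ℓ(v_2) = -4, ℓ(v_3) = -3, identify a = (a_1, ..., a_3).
a = (-4, 1, 1)

Write a = (a_1, ..., a_3) in the standard basis. For each basis vector v_i, ℓ(v_i) = <v_i, a> is a linear equation in the a_j's. Collect the n equations into a matrix system V a = ℓ, where row i of V is v_i (expressed in the standard basis). Since V is invertible (lower-triangular with 1s on the diagonal, up to permutation), solve by back-substitution:
  V =
[[1, 0, 0],
 [1, -1, 1],
 [1, 1, 0]]
  V a = (-4, -4, -3)
Solving gives a = (-4, 1, 1).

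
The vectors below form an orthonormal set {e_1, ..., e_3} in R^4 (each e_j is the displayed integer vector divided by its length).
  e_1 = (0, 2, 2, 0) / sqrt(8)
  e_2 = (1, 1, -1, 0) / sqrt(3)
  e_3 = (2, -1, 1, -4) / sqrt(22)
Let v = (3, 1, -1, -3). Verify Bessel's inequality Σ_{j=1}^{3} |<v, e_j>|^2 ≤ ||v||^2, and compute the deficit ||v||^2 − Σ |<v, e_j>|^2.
Σ |<v, e_j>|^2 = 659/33; ||v||^2 = 20; deficit = 1/33

Write each e_j = u_j / sqrt(<u_j, u_j>) where u_j is the displayed integer vector. Then <v, e_j> = <v, u_j> / sqrt(<u_j, u_j>), so |<v, e_j>|^2 = <v, u_j>^2 / <u_j, u_j>.
Coefficients: <v, e_1> = 0/sqrt(8), <v, e_2> = 5/sqrt(3), <v, e_3> = 16/sqrt(22).
Square and sum: Σ |<v, e_j>|^2 = 659/33.
Compute ||v||^2 = v·v = 20.
Deficit = 20 − 659/33 = 1/33 ≥ 0, confirming Bessel's inequality. (The deficit equals ||v − Σ <v,e_j> e_j||^2, the squared distance from v to span{e_j}.)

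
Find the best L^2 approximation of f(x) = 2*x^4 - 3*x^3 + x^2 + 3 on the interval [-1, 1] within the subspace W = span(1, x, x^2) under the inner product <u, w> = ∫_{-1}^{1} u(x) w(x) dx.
g(x) = 19*x^2/7 - 9*x/5 + 99/35

The best approximation g ∈ W is the orthogonal projection of f onto W. Writing g = a_0 + a_1 x + a_2 x^2, the coefficients solve the normal equations G · a = b where
  G_{ij} = <φ_i, φ_j> and b_i = <f, φ_i>, with φ_0 = 1, φ_1 = x, φ_2 = x^2.
G =
  [2, 0, 2/3]
  [0, 2/3, 0]
  [2/3, 0, 2/5],
b = (112/15, -6/5, 104/35).
Solving gives a_0 = 99/35, a_1 = -9/5, a_2 = 19/7, so
  g(x) = 19*x^2/7 - 9*x/5 + 99/35.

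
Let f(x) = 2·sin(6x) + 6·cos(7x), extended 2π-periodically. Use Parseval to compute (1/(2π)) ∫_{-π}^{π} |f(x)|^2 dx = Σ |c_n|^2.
Σ |c_n|^2 = 20

Expand |f|^2 and use orthogonality of {sin(nx), cos(mx)} on [-π, π]:
  ∫_{-π}^{π} sin(nx)^2 dx = π, ∫ cos(mx)^2 dx = π, and cross terms integrate to 0.
So ∫_{-π}^{π} f(x)^2 dx = 2^2 · π + 6^2 · π = (4 + 36)π.
Divide by 2π: (4 + 36)/2 = 20.
By Parseval, this equals Σ |c_n|^2.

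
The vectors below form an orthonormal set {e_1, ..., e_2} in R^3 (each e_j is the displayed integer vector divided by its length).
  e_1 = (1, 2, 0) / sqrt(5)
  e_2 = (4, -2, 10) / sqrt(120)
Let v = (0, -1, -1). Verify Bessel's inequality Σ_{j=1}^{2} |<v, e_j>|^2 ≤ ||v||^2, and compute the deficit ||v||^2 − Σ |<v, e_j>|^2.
Σ |<v, e_j>|^2 = 4/3; ||v||^2 = 2; deficit = 2/3

Write each e_j = u_j / sqrt(<u_j, u_j>) where u_j is the displayed integer vector. Then <v, e_j> = <v, u_j> / sqrt(<u_j, u_j>), so |<v, e_j>|^2 = <v, u_j>^2 / <u_j, u_j>.
Coefficients: <v, e_1> = -2/sqrt(5), <v, e_2> = -8/sqrt(120).
Square and sum: Σ |<v, e_j>|^2 = 4/3.
Compute ||v||^2 = v·v = 2.
Deficit = 2 − 4/3 = 2/3 ≥ 0, confirming Bessel's inequality. (The deficit equals ||v − Σ <v,e_j> e_j||^2, the squared distance from v to span{e_j}.)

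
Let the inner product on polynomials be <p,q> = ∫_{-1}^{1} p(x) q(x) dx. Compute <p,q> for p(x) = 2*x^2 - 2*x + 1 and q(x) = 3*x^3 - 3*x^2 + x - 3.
<p,q> = -272/15

Expand the product: p(x)·q(x) = 6*x^5 - 12*x^4 + 11*x^3 - 11*x^2 + 7*x - 3.
∫_{-1}^{1} of each monomial x^k gives [2/(k+1) if k even, 0 if k odd]. Integrating term-by-term (or equivalently evaluating the antiderivative F(x) = x^6 - 12*x^5/5 + 11*x^4/4 - 11*x^3/3 + 7*x^2/2 - 3*x at the endpoints):
  F(1) − F(−1) = -109/60 − (979/60) = -272/15.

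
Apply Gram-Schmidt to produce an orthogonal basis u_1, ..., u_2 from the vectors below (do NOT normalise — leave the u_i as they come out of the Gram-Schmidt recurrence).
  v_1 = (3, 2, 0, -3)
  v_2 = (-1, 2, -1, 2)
Orthogonal basis:
  u_1 = (3, 2, 0, -3)
  u_2 = (-7/22, 27/11, -1, 29/22)

Apply the Gram-Schmidt recurrence
  u_1 = v_1
  u_i = v_i − Σ_{j<i} ((v_i · u_j) / (u_j · u_j)) · u_j.

Step by step this gives:
  u_1 = (3, 2, 0, -3)
  u_2 = (-7/22, 27/11, -1, 29/22)

Orthogonality check:
  u_2 · u_1 = 0 (should be 0)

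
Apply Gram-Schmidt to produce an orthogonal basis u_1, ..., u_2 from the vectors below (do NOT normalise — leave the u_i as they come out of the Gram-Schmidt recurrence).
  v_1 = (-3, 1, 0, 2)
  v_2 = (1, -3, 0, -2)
Orthogonal basis:
  u_1 = (-3, 1, 0, 2)
  u_2 = (-8/7, -16/7, 0, -4/7)

Apply the Gram-Schmidt recurrence
  u_1 = v_1
  u_i = v_i − Σ_{j<i} ((v_i · u_j) / (u_j · u_j)) · u_j.

Step by step this gives:
  u_1 = (-3, 1, 0, 2)
  u_2 = (-8/7, -16/7, 0, -4/7)

Orthogonality check:
  u_2 · u_1 = 0 (should be 0)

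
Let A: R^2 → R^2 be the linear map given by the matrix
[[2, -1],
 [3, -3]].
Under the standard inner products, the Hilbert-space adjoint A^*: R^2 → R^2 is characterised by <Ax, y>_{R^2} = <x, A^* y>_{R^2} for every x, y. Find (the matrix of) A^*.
A^* = A^T =
[[2, 3],
 [-1, -3]]

For real matrices with standard dot products, the defining identity <Ax, y> = <x, A^* y> gives (Ax)^T y = x^T (A^*) y, i.e. x^T A^T y = x^T (A^*) y. Since this holds for all x, y, we must have A^* = A^T. Therefore
A^* =
[[2, 3],
 [-1, -3]].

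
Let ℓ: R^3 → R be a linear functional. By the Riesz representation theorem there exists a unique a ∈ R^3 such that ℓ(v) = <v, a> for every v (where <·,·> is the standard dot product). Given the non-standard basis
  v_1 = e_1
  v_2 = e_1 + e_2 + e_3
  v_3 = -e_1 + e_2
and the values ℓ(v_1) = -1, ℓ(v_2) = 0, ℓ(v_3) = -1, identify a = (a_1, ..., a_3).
a = (-1, -2, 3)

Write a = (a_1, ..., a_3) in the standard basis. For each basis vector v_i, ℓ(v_i) = <v_i, a> is a linear equation in the a_j's. Collect the n equations into a matrix system V a = ℓ, where row i of V is v_i (expressed in the standard basis). Since V is invertible (lower-triangular with 1s on the diagonal, up to permutation), solve by back-substitution:
  V =
[[1, 0, 0],
 [1, 1, 1],
 [-1, 1, 0]]
  V a = (-1, 0, -1)
Solving gives a = (-1, -2, 3).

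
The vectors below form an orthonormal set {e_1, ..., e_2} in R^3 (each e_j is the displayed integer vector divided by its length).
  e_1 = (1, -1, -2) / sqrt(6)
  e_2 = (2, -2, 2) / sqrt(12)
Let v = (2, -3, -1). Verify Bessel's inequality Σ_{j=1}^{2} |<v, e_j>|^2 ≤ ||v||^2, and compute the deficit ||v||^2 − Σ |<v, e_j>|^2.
Σ |<v, e_j>|^2 = 27/2; ||v||^2 = 14; deficit = 1/2

Write each e_j = u_j / sqrt(<u_j, u_j>) where u_j is the displayed integer vector. Then <v, e_j> = <v, u_j> / sqrt(<u_j, u_j>), so |<v, e_j>|^2 = <v, u_j>^2 / <u_j, u_j>.
Coefficients: <v, e_1> = 7/sqrt(6), <v, e_2> = 8/sqrt(12).
Square and sum: Σ |<v, e_j>|^2 = 27/2.
Compute ||v||^2 = v·v = 14.
Deficit = 14 − 27/2 = 1/2 ≥ 0, confirming Bessel's inequality. (The deficit equals ||v − Σ <v,e_j> e_j||^2, the squared distance from v to span{e_j}.)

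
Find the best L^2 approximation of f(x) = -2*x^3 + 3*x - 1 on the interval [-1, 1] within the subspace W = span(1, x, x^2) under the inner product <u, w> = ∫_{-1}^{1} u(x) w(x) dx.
g(x) = 9*x/5 - 1

The best approximation g ∈ W is the orthogonal projection of f onto W. Writing g = a_0 + a_1 x + a_2 x^2, the coefficients solve the normal equations G · a = b where
  G_{ij} = <φ_i, φ_j> and b_i = <f, φ_i>, with φ_0 = 1, φ_1 = x, φ_2 = x^2.
G =
  [2, 0, 2/3]
  [0, 2/3, 0]
  [2/3, 0, 2/5],
b = (-2, 6/5, -2/3).
Solving gives a_0 = -1, a_1 = 9/5, a_2 = 0, so
  g(x) = 9*x/5 - 1.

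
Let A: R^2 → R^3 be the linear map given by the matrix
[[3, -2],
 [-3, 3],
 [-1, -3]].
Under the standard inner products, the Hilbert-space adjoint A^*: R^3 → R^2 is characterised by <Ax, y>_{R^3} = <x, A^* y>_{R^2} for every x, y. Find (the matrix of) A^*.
A^* = A^T =
[[3, -3, -1],
 [-2, 3, -3]]

For real matrices with standard dot products, the defining identity <Ax, y> = <x, A^* y> gives (Ax)^T y = x^T (A^*) y, i.e. x^T A^T y = x^T (A^*) y. Since this holds for all x, y, we must have A^* = A^T. Therefore
A^* =
[[3, -3, -1],
 [-2, 3, -3]].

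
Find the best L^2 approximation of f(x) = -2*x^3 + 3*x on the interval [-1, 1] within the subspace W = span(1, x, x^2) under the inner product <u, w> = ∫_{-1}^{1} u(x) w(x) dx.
g(x) = 9*x/5

The best approximation g ∈ W is the orthogonal projection of f onto W. Writing g = a_0 + a_1 x + a_2 x^2, the coefficients solve the normal equations G · a = b where
  G_{ij} = <φ_i, φ_j> and b_i = <f, φ_i>, with φ_0 = 1, φ_1 = x, φ_2 = x^2.
G =
  [2, 0, 2/3]
  [0, 2/3, 0]
  [2/3, 0, 2/5],
b = (0, 6/5, 0).
Solving gives a_0 = 0, a_1 = 9/5, a_2 = 0, so
  g(x) = 9*x/5.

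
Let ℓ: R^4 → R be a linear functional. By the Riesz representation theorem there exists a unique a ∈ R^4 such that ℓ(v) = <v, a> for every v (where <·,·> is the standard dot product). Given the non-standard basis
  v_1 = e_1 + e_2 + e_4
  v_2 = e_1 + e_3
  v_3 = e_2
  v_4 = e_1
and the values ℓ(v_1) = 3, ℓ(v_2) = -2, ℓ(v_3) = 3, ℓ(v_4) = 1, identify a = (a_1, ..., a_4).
a = (1, 3, -3, -1)

Write a = (a_1, ..., a_4) in the standard basis. For each basis vector v_i, ℓ(v_i) = <v_i, a> is a linear equation in the a_j's. Collect the n equations into a matrix system V a = ℓ, where row i of V is v_i (expressed in the standard basis). Since V is invertible (lower-triangular with 1s on the diagonal, up to permutation), solve by back-substitution:
  V =
[[1, 1, 0, 1],
 [1, 0, 1, 0],
 [0, 1, 0, 0],
 [1, 0, 0, 0]]
  V a = (3, -2, 3, 1)
Solving gives a = (1, 3, -3, -1).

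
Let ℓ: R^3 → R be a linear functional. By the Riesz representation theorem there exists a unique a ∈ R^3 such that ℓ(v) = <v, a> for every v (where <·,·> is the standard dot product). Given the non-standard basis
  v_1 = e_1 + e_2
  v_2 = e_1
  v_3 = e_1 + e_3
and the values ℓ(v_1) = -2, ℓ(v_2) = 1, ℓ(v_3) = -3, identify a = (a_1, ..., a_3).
a = (1, -3, -4)

Write a = (a_1, ..., a_3) in the standard basis. For each basis vector v_i, ℓ(v_i) = <v_i, a> is a linear equation in the a_j's. Collect the n equations into a matrix system V a = ℓ, where row i of V is v_i (expressed in the standard basis). Since V is invertible (lower-triangular with 1s on the diagonal, up to permutation), solve by back-substitution:
  V =
[[1, 1, 0],
 [1, 0, 0],
 [1, 0, 1]]
  V a = (-2, 1, -3)
Solving gives a = (1, -3, -4).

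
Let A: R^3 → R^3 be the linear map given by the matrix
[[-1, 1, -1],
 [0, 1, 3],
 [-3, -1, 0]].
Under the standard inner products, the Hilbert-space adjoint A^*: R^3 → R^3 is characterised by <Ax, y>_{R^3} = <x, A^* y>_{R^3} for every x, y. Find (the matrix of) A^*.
A^* = A^T =
[[-1, 0, -3],
 [1, 1, -1],
 [-1, 3, 0]]

For real matrices with standard dot products, the defining identity <Ax, y> = <x, A^* y> gives (Ax)^T y = x^T (A^*) y, i.e. x^T A^T y = x^T (A^*) y. Since this holds for all x, y, we must have A^* = A^T. Therefore
A^* =
[[-1, 0, -3],
 [1, 1, -1],
 [-1, 3, 0]].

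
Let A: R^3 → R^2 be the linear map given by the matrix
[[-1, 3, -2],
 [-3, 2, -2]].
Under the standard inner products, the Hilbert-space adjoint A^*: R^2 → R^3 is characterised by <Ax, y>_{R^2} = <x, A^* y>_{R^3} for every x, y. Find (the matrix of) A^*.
A^* = A^T =
[[-1, -3],
 [3, 2],
 [-2, -2]]

For real matrices with standard dot products, the defining identity <Ax, y> = <x, A^* y> gives (Ax)^T y = x^T (A^*) y, i.e. x^T A^T y = x^T (A^*) y. Since this holds for all x, y, we must have A^* = A^T. Therefore
A^* =
[[-1, -3],
 [3, 2],
 [-2, -2]].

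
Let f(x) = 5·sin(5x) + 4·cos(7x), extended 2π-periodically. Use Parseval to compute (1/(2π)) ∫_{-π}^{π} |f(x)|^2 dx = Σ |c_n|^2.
Σ |c_n|^2 = 41/2

Expand |f|^2 and use orthogonality of {sin(nx), cos(mx)} on [-π, π]:
  ∫_{-π}^{π} sin(nx)^2 dx = π, ∫ cos(mx)^2 dx = π, and cross terms integrate to 0.
So ∫_{-π}^{π} f(x)^2 dx = 5^2 · π + 4^2 · π = (25 + 16)π.
Divide by 2π: (25 + 16)/2 = 41/2.
By Parseval, this equals Σ |c_n|^2.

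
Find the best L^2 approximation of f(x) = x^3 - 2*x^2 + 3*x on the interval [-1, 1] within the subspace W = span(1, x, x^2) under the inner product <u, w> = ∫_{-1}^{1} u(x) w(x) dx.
g(x) = -2*x^2 + 18*x/5

The best approximation g ∈ W is the orthogonal projection of f onto W. Writing g = a_0 + a_1 x + a_2 x^2, the coefficients solve the normal equations G · a = b where
  G_{ij} = <φ_i, φ_j> and b_i = <f, φ_i>, with φ_0 = 1, φ_1 = x, φ_2 = x^2.
G =
  [2, 0, 2/3]
  [0, 2/3, 0]
  [2/3, 0, 2/5],
b = (-4/3, 12/5, -4/5).
Solving gives a_0 = 0, a_1 = 18/5, a_2 = -2, so
  g(x) = -2*x^2 + 18*x/5.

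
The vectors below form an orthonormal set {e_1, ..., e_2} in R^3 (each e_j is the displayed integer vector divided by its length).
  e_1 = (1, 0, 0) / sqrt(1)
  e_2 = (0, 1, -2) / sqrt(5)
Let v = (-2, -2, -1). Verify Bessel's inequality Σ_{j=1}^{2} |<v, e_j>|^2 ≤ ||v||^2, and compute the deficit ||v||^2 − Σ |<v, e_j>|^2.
Σ |<v, e_j>|^2 = 4; ||v||^2 = 9; deficit = 5

Write each e_j = u_j / sqrt(<u_j, u_j>) where u_j is the displayed integer vector. Then <v, e_j> = <v, u_j> / sqrt(<u_j, u_j>), so |<v, e_j>|^2 = <v, u_j>^2 / <u_j, u_j>.
Coefficients: <v, e_1> = -2/sqrt(1), <v, e_2> = 0/sqrt(5).
Square and sum: Σ |<v, e_j>|^2 = 4.
Compute ||v||^2 = v·v = 9.
Deficit = 9 − 4 = 5 ≥ 0, confirming Bessel's inequality. (The deficit equals ||v − Σ <v,e_j> e_j||^2, the squared distance from v to span{e_j}.)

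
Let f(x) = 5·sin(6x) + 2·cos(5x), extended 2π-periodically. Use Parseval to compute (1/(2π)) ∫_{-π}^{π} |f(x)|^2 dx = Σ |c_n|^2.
Σ |c_n|^2 = 29/2

Expand |f|^2 and use orthogonality of {sin(nx), cos(mx)} on [-π, π]:
  ∫_{-π}^{π} sin(nx)^2 dx = π, ∫ cos(mx)^2 dx = π, and cross terms integrate to 0.
So ∫_{-π}^{π} f(x)^2 dx = 5^2 · π + 2^2 · π = (25 + 4)π.
Divide by 2π: (25 + 4)/2 = 29/2.
By Parseval, this equals Σ |c_n|^2.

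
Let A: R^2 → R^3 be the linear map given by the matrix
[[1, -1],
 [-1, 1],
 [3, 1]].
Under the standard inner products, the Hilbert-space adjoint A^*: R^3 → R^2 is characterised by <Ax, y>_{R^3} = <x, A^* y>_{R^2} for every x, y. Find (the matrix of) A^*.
A^* = A^T =
[[1, -1, 3],
 [-1, 1, 1]]

For real matrices with standard dot products, the defining identity <Ax, y> = <x, A^* y> gives (Ax)^T y = x^T (A^*) y, i.e. x^T A^T y = x^T (A^*) y. Since this holds for all x, y, we must have A^* = A^T. Therefore
A^* =
[[1, -1, 3],
 [-1, 1, 1]].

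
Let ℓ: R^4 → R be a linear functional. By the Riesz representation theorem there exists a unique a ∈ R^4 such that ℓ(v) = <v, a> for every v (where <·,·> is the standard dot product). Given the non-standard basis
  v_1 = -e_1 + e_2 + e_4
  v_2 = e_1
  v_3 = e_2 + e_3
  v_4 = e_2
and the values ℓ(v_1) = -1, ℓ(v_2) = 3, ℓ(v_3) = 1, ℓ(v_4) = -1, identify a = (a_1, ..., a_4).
a = (3, -1, 2, 3)

Write a = (a_1, ..., a_4) in the standard basis. For each basis vector v_i, ℓ(v_i) = <v_i, a> is a linear equation in the a_j's. Collect the n equations into a matrix system V a = ℓ, where row i of V is v_i (expressed in the standard basis). Since V is invertible (lower-triangular with 1s on the diagonal, up to permutation), solve by back-substitution:
  V =
[[-1, 1, 0, 1],
 [1, 0, 0, 0],
 [0, 1, 1, 0],
 [0, 1, 0, 0]]
  V a = (-1, 3, 1, -1)
Solving gives a = (3, -1, 2, 3).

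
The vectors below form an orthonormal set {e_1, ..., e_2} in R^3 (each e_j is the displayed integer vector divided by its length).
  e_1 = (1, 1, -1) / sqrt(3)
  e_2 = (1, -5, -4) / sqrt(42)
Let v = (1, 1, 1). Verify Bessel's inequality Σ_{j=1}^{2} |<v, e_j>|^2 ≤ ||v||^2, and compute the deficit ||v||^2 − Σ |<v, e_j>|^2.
Σ |<v, e_j>|^2 = 13/7; ||v||^2 = 3; deficit = 8/7

Write each e_j = u_j / sqrt(<u_j, u_j>) where u_j is the displayed integer vector. Then <v, e_j> = <v, u_j> / sqrt(<u_j, u_j>), so |<v, e_j>|^2 = <v, u_j>^2 / <u_j, u_j>.
Coefficients: <v, e_1> = 1/sqrt(3), <v, e_2> = -8/sqrt(42).
Square and sum: Σ |<v, e_j>|^2 = 13/7.
Compute ||v||^2 = v·v = 3.
Deficit = 3 − 13/7 = 8/7 ≥ 0, confirming Bessel's inequality. (The deficit equals ||v − Σ <v,e_j> e_j||^2, the squared distance from v to span{e_j}.)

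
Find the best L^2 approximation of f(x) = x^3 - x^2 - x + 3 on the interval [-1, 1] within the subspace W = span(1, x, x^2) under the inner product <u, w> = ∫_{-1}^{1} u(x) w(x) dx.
g(x) = -x^2 - 2*x/5 + 3

The best approximation g ∈ W is the orthogonal projection of f onto W. Writing g = a_0 + a_1 x + a_2 x^2, the coefficients solve the normal equations G · a = b where
  G_{ij} = <φ_i, φ_j> and b_i = <f, φ_i>, with φ_0 = 1, φ_1 = x, φ_2 = x^2.
G =
  [2, 0, 2/3]
  [0, 2/3, 0]
  [2/3, 0, 2/5],
b = (16/3, -4/15, 8/5).
Solving gives a_0 = 3, a_1 = -2/5, a_2 = -1, so
  g(x) = -x^2 - 2*x/5 + 3.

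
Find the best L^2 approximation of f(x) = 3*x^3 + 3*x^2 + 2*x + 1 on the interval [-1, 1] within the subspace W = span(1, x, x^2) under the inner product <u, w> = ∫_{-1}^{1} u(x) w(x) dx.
g(x) = 3*x^2 + 19*x/5 + 1

The best approximation g ∈ W is the orthogonal projection of f onto W. Writing g = a_0 + a_1 x + a_2 x^2, the coefficients solve the normal equations G · a = b where
  G_{ij} = <φ_i, φ_j> and b_i = <f, φ_i>, with φ_0 = 1, φ_1 = x, φ_2 = x^2.
G =
  [2, 0, 2/3]
  [0, 2/3, 0]
  [2/3, 0, 2/5],
b = (4, 38/15, 28/15).
Solving gives a_0 = 1, a_1 = 19/5, a_2 = 3, so
  g(x) = 3*x^2 + 19*x/5 + 1.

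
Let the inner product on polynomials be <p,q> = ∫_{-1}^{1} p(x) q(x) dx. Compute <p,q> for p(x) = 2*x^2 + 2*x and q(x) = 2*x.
<p,q> = 8/3

Expand the product: p(x)·q(x) = 4*x^3 + 4*x^2.
∫_{-1}^{1} of each monomial x^k gives [2/(k+1) if k even, 0 if k odd]. Integrating term-by-term (or equivalently evaluating the antiderivative F(x) = x^4 + 4*x^3/3 at the endpoints):
  F(1) − F(−1) = 7/3 − (-1/3) = 8/3.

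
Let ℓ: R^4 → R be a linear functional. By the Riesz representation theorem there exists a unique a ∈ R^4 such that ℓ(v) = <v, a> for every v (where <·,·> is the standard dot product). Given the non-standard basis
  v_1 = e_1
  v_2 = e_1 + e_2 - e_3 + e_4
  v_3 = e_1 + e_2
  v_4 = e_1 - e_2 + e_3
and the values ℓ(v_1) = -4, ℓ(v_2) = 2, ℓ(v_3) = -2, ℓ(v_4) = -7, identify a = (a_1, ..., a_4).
a = (-4, 2, -1, 3)

Write a = (a_1, ..., a_4) in the standard basis. For each basis vector v_i, ℓ(v_i) = <v_i, a> is a linear equation in the a_j's. Collect the n equations into a matrix system V a = ℓ, where row i of V is v_i (expressed in the standard basis). Since V is invertible (lower-triangular with 1s on the diagonal, up to permutation), solve by back-substitution:
  V =
[[1, 0, 0, 0],
 [1, 1, -1, 1],
 [1, 1, 0, 0],
 [1, -1, 1, 0]]
  V a = (-4, 2, -2, -7)
Solving gives a = (-4, 2, -1, 3).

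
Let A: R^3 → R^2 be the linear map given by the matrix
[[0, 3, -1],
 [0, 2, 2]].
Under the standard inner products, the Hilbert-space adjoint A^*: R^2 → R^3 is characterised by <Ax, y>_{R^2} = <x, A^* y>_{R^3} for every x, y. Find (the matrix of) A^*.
A^* = A^T =
[[0, 0],
 [3, 2],
 [-1, 2]]

For real matrices with standard dot products, the defining identity <Ax, y> = <x, A^* y> gives (Ax)^T y = x^T (A^*) y, i.e. x^T A^T y = x^T (A^*) y. Since this holds for all x, y, we must have A^* = A^T. Therefore
A^* =
[[0, 0],
 [3, 2],
 [-1, 2]].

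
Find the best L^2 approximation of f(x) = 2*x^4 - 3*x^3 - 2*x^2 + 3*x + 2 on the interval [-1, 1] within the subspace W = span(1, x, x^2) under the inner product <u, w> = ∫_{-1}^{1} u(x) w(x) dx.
g(x) = -2*x^2/7 + 6*x/5 + 64/35

The best approximation g ∈ W is the orthogonal projection of f onto W. Writing g = a_0 + a_1 x + a_2 x^2, the coefficients solve the normal equations G · a = b where
  G_{ij} = <φ_i, φ_j> and b_i = <f, φ_i>, with φ_0 = 1, φ_1 = x, φ_2 = x^2.
G =
  [2, 0, 2/3]
  [0, 2/3, 0]
  [2/3, 0, 2/5],
b = (52/15, 4/5, 116/105).
Solving gives a_0 = 64/35, a_1 = 6/5, a_2 = -2/7, so
  g(x) = -2*x^2/7 + 6*x/5 + 64/35.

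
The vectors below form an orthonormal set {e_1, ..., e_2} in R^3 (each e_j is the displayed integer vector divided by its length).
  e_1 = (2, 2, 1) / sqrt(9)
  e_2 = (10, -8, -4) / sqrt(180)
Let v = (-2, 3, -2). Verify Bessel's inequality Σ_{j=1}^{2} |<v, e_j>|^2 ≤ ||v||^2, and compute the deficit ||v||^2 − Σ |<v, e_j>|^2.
Σ |<v, e_j>|^2 = 36/5; ||v||^2 = 17; deficit = 49/5

Write each e_j = u_j / sqrt(<u_j, u_j>) where u_j is the displayed integer vector. Then <v, e_j> = <v, u_j> / sqrt(<u_j, u_j>), so |<v, e_j>|^2 = <v, u_j>^2 / <u_j, u_j>.
Coefficients: <v, e_1> = 0/sqrt(9), <v, e_2> = -36/sqrt(180).
Square and sum: Σ |<v, e_j>|^2 = 36/5.
Compute ||v||^2 = v·v = 17.
Deficit = 17 − 36/5 = 49/5 ≥ 0, confirming Bessel's inequality. (The deficit equals ||v − Σ <v,e_j> e_j||^2, the squared distance from v to span{e_j}.)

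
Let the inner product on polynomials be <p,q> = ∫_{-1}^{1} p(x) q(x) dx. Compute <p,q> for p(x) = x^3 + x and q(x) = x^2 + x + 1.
<p,q> = 16/15

Expand the product: p(x)·q(x) = x^5 + x^4 + 2*x^3 + x^2 + x.
∫_{-1}^{1} of each monomial x^k gives [2/(k+1) if k even, 0 if k odd]. Integrating term-by-term (or equivalently evaluating the antiderivative F(x) = x^6/6 + x^5/5 + x^4/2 + x^3/3 + x^2/2 at the endpoints):
  F(1) − F(−1) = 17/10 − (19/30) = 16/15.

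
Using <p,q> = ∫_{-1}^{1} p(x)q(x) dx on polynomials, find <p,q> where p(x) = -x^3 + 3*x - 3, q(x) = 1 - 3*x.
<p,q> = -54/5

Expand the product: p(x)·q(x) = 3*x^4 - x^3 - 9*x^2 + 12*x - 3.
∫_{-1}^{1} of each monomial x^k gives [2/(k+1) if k even, 0 if k odd]. Integrating term-by-term (or equivalently evaluating the antiderivative F(x) = 3*x^5/5 - x^4/4 - 3*x^3 + 6*x^2 - 3*x at the endpoints):
  F(1) − F(−1) = 7/20 − (223/20) = -54/5.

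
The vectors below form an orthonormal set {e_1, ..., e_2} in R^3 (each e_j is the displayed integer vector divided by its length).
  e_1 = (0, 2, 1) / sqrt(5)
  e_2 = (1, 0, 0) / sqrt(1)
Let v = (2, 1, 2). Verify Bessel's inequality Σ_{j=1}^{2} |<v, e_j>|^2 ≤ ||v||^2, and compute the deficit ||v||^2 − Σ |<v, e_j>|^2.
Σ |<v, e_j>|^2 = 36/5; ||v||^2 = 9; deficit = 9/5

Write each e_j = u_j / sqrt(<u_j, u_j>) where u_j is the displayed integer vector. Then <v, e_j> = <v, u_j> / sqrt(<u_j, u_j>), so |<v, e_j>|^2 = <v, u_j>^2 / <u_j, u_j>.
Coefficients: <v, e_1> = 4/sqrt(5), <v, e_2> = 2/sqrt(1).
Square and sum: Σ |<v, e_j>|^2 = 36/5.
Compute ||v||^2 = v·v = 9.
Deficit = 9 − 36/5 = 9/5 ≥ 0, confirming Bessel's inequality. (The deficit equals ||v − Σ <v,e_j> e_j||^2, the squared distance from v to span{e_j}.)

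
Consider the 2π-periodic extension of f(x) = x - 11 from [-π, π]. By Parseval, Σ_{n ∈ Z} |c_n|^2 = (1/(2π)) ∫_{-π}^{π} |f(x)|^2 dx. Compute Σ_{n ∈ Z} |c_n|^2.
Σ |c_n|^2 = π^2/3 + 121

Expand and integrate term by term over [-π, π]:
  ∫ (x)^2 dx = 1·(2π^3/3); ∫ 2·1·(-11)·x dx = 0 (odd integrand); ∫ (-11)^2 dx = 121·2π.
So (1/(2π)) ∫_{-π}^{π} (x - 11)^2 dx = 1π^2/3 + 121 = π^2/3 + 121.
Parseval ⇒ Σ |c_n|^2 = π^2/3 + 121.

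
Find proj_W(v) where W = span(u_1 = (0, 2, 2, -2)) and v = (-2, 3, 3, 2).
proj_W(v) = (0, 4/3, 4/3, -4/3)

Set up U = [u_1 | ... | u_1] ∈ R^(4×1). The projector onto W = col(U) is P = U (U^T U)^(-1) U^T.
Compute U^T U =
  [12],
and U^T v = (8).
Solve U^T U · c = U^T v for the coefficients: c = (2/3). The projection is proj_W(v) = U c.
Check: (v - proj_W(v)) · u_1 = 0  (should be 0).
Result: proj_W(v) = (0, 4/3, 4/3, -4/3).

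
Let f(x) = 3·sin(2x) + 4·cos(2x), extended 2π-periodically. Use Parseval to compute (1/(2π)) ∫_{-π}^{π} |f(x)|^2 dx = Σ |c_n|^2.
Σ |c_n|^2 = 25/2

Expand |f|^2 and use orthogonality of {sin(nx), cos(mx)} on [-π, π]:
  ∫_{-π}^{π} sin(nx)^2 dx = π, ∫ cos(mx)^2 dx = π, and cross terms integrate to 0.
So ∫_{-π}^{π} f(x)^2 dx = 3^2 · π + 4^2 · π = (9 + 16)π.
Divide by 2π: (9 + 16)/2 = 25/2.
By Parseval, this equals Σ |c_n|^2.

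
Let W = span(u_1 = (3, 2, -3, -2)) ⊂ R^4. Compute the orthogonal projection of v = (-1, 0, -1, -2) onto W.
proj_W(v) = (6/13, 4/13, -6/13, -4/13)

Set up U = [u_1 | ... | u_1] ∈ R^(4×1). The projector onto W = col(U) is P = U (U^T U)^(-1) U^T.
Compute U^T U =
  [26],
and U^T v = (4).
Solve U^T U · c = U^T v for the coefficients: c = (2/13). The projection is proj_W(v) = U c.
Check: (v - proj_W(v)) · u_1 = 0  (should be 0).
Result: proj_W(v) = (6/13, 4/13, -6/13, -4/13).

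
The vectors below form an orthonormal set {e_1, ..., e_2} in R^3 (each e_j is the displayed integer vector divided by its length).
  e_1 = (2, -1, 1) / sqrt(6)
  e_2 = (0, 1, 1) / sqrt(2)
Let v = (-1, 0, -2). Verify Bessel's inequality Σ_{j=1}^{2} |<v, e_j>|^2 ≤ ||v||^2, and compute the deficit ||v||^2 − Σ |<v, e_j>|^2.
Σ |<v, e_j>|^2 = 14/3; ||v||^2 = 5; deficit = 1/3

Write each e_j = u_j / sqrt(<u_j, u_j>) where u_j is the displayed integer vector. Then <v, e_j> = <v, u_j> / sqrt(<u_j, u_j>), so |<v, e_j>|^2 = <v, u_j>^2 / <u_j, u_j>.
Coefficients: <v, e_1> = -4/sqrt(6), <v, e_2> = -2/sqrt(2).
Square and sum: Σ |<v, e_j>|^2 = 14/3.
Compute ||v||^2 = v·v = 5.
Deficit = 5 − 14/3 = 1/3 ≥ 0, confirming Bessel's inequality. (The deficit equals ||v − Σ <v,e_j> e_j||^2, the squared distance from v to span{e_j}.)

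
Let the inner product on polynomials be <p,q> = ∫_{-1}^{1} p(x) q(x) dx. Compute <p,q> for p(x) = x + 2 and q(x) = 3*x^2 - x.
<p,q> = 10/3

Expand the product: p(x)·q(x) = 3*x^3 + 5*x^2 - 2*x.
∫_{-1}^{1} of each monomial x^k gives [2/(k+1) if k even, 0 if k odd]. Integrating term-by-term (or equivalently evaluating the antiderivative F(x) = 3*x^4/4 + 5*x^3/3 - x^2 at the endpoints):
  F(1) − F(−1) = 17/12 − (-23/12) = 10/3.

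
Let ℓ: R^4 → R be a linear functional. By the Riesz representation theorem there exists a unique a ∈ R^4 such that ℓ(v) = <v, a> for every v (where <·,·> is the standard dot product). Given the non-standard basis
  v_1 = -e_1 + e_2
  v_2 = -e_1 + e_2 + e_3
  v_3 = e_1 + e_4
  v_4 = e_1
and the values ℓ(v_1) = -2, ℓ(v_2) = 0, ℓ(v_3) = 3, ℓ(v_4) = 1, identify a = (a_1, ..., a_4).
a = (1, -1, 2, 2)

Write a = (a_1, ..., a_4) in the standard basis. For each basis vector v_i, ℓ(v_i) = <v_i, a> is a linear equation in the a_j's. Collect the n equations into a matrix system V a = ℓ, where row i of V is v_i (expressed in the standard basis). Since V is invertible (lower-triangular with 1s on the diagonal, up to permutation), solve by back-substitution:
  V =
[[-1, 1, 0, 0],
 [-1, 1, 1, 0],
 [1, 0, 0, 1],
 [1, 0, 0, 0]]
  V a = (-2, 0, 3, 1)
Solving gives a = (1, -1, 2, 2).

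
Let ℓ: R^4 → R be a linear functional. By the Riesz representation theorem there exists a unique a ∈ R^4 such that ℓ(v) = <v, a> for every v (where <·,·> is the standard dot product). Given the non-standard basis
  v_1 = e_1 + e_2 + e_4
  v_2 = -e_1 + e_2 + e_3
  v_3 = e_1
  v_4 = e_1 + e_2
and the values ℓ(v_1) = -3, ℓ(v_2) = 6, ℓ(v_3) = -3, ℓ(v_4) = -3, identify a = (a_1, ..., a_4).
a = (-3, 0, 3, 0)

Write a = (a_1, ..., a_4) in the standard basis. For each basis vector v_i, ℓ(v_i) = <v_i, a> is a linear equation in the a_j's. Collect the n equations into a matrix system V a = ℓ, where row i of V is v_i (expressed in the standard basis). Since V is invertible (lower-triangular with 1s on the diagonal, up to permutation), solve by back-substitution:
  V =
[[1, 1, 0, 1],
 [-1, 1, 1, 0],
 [1, 0, 0, 0],
 [1, 1, 0, 0]]
  V a = (-3, 6, -3, -3)
Solving gives a = (-3, 0, 3, 0).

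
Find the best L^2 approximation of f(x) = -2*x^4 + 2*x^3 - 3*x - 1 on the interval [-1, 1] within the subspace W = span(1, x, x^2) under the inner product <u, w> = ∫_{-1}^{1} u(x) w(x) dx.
g(x) = -12*x^2/7 - 9*x/5 - 29/35

The best approximation g ∈ W is the orthogonal projection of f onto W. Writing g = a_0 + a_1 x + a_2 x^2, the coefficients solve the normal equations G · a = b where
  G_{ij} = <φ_i, φ_j> and b_i = <f, φ_i>, with φ_0 = 1, φ_1 = x, φ_2 = x^2.
G =
  [2, 0, 2/3]
  [0, 2/3, 0]
  [2/3, 0, 2/5],
b = (-14/5, -6/5, -26/21).
Solving gives a_0 = -29/35, a_1 = -9/5, a_2 = -12/7, so
  g(x) = -12*x^2/7 - 9*x/5 - 29/35.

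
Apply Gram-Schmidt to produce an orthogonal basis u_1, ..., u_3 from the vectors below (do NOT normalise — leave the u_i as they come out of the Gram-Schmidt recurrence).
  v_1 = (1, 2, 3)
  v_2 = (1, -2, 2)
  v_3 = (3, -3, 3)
Orthogonal basis:
  u_1 = (1, 2, 3)
  u_2 = (11/14, -17/7, 19/14)
  u_3 = (50/39, 5/39, -20/39)

Apply the Gram-Schmidt recurrence
  u_1 = v_1
  u_i = v_i − Σ_{j<i} ((v_i · u_j) / (u_j · u_j)) · u_j.

Step by step this gives:
  u_1 = (1, 2, 3)
  u_2 = (11/14, -17/7, 19/14)
  u_3 = (50/39, 5/39, -20/39)

Orthogonality check:
  u_2 · u_1 = 0 (should be 0)
  u_3 · u_1 = 0 (should be 0)
  u_3 · u_2 = 0 (should be 0)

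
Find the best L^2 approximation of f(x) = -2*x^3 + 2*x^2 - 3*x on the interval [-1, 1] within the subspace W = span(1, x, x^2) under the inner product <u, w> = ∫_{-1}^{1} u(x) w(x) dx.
g(x) = 2*x^2 - 21*x/5

The best approximation g ∈ W is the orthogonal projection of f onto W. Writing g = a_0 + a_1 x + a_2 x^2, the coefficients solve the normal equations G · a = b where
  G_{ij} = <φ_i, φ_j> and b_i = <f, φ_i>, with φ_0 = 1, φ_1 = x, φ_2 = x^2.
G =
  [2, 0, 2/3]
  [0, 2/3, 0]
  [2/3, 0, 2/5],
b = (4/3, -14/5, 4/5).
Solving gives a_0 = 0, a_1 = -21/5, a_2 = 2, so
  g(x) = 2*x^2 - 21*x/5.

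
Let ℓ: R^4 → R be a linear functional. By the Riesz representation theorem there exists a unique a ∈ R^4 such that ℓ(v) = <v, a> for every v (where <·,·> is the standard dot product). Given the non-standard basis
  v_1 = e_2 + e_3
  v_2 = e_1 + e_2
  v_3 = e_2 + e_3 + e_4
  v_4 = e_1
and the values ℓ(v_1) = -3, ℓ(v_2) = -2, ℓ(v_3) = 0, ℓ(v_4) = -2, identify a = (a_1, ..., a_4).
a = (-2, 0, -3, 3)

Write a = (a_1, ..., a_4) in the standard basis. For each basis vector v_i, ℓ(v_i) = <v_i, a> is a linear equation in the a_j's. Collect the n equations into a matrix system V a = ℓ, where row i of V is v_i (expressed in the standard basis). Since V is invertible (lower-triangular with 1s on the diagonal, up to permutation), solve by back-substitution:
  V =
[[0, 1, 1, 0],
 [1, 1, 0, 0],
 [0, 1, 1, 1],
 [1, 0, 0, 0]]
  V a = (-3, -2, 0, -2)
Solving gives a = (-2, 0, -3, 3).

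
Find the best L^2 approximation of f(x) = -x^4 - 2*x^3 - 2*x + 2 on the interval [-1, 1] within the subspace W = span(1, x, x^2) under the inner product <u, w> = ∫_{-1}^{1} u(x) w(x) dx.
g(x) = -6*x^2/7 - 16*x/5 + 73/35

The best approximation g ∈ W is the orthogonal projection of f onto W. Writing g = a_0 + a_1 x + a_2 x^2, the coefficients solve the normal equations G · a = b where
  G_{ij} = <φ_i, φ_j> and b_i = <f, φ_i>, with φ_0 = 1, φ_1 = x, φ_2 = x^2.
G =
  [2, 0, 2/3]
  [0, 2/3, 0]
  [2/3, 0, 2/5],
b = (18/5, -32/15, 22/21).
Solving gives a_0 = 73/35, a_1 = -16/5, a_2 = -6/7, so
  g(x) = -6*x^2/7 - 16*x/5 + 73/35.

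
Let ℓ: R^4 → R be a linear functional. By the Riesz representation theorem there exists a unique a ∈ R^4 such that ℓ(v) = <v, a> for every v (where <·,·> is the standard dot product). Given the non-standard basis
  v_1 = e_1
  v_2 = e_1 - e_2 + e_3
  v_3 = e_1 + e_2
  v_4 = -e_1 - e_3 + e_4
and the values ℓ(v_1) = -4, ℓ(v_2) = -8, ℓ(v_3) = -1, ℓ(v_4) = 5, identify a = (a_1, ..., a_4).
a = (-4, 3, -1, 0)

Write a = (a_1, ..., a_4) in the standard basis. For each basis vector v_i, ℓ(v_i) = <v_i, a> is a linear equation in the a_j's. Collect the n equations into a matrix system V a = ℓ, where row i of V is v_i (expressed in the standard basis). Since V is invertible (lower-triangular with 1s on the diagonal, up to permutation), solve by back-substitution:
  V =
[[1, 0, 0, 0],
 [1, -1, 1, 0],
 [1, 1, 0, 0],
 [-1, 0, -1, 1]]
  V a = (-4, -8, -1, 5)
Solving gives a = (-4, 3, -1, 0).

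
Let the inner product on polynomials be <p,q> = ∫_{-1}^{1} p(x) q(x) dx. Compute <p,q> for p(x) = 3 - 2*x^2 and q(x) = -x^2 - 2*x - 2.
<p,q> = -158/15

Expand the product: p(x)·q(x) = 2*x^4 + 4*x^3 + x^2 - 6*x - 6.
∫_{-1}^{1} of each monomial x^k gives [2/(k+1) if k even, 0 if k odd]. Integrating term-by-term (or equivalently evaluating the antiderivative F(x) = 2*x^5/5 + x^4 + x^3/3 - 3*x^2 - 6*x at the endpoints):
  F(1) − F(−1) = -109/15 − (49/15) = -158/15.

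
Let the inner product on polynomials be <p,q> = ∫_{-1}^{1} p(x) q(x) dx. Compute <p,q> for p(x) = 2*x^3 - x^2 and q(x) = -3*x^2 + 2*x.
<p,q> = 14/5

Expand the product: p(x)·q(x) = -6*x^5 + 7*x^4 - 2*x^3.
∫_{-1}^{1} of each monomial x^k gives [2/(k+1) if k even, 0 if k odd]. Integrating term-by-term (or equivalently evaluating the antiderivative F(x) = -x^6 + 7*x^5/5 - x^4/2 at the endpoints):
  F(1) − F(−1) = -1/10 − (-29/10) = 14/5.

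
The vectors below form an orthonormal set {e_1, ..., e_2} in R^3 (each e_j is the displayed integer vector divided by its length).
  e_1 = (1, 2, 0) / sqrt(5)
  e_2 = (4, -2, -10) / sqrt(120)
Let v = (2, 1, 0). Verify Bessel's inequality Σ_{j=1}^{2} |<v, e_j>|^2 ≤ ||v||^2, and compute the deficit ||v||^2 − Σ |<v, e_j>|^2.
Σ |<v, e_j>|^2 = 7/2; ||v||^2 = 5; deficit = 3/2

Write each e_j = u_j / sqrt(<u_j, u_j>) where u_j is the displayed integer vector. Then <v, e_j> = <v, u_j> / sqrt(<u_j, u_j>), so |<v, e_j>|^2 = <v, u_j>^2 / <u_j, u_j>.
Coefficients: <v, e_1> = 4/sqrt(5), <v, e_2> = 6/sqrt(120).
Square and sum: Σ |<v, e_j>|^2 = 7/2.
Compute ||v||^2 = v·v = 5.
Deficit = 5 − 7/2 = 3/2 ≥ 0, confirming Bessel's inequality. (The deficit equals ||v − Σ <v,e_j> e_j||^2, the squared distance from v to span{e_j}.)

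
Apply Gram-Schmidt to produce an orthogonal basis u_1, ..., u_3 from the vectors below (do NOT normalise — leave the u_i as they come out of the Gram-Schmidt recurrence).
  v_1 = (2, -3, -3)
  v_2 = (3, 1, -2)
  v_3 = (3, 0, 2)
Orthogonal basis:
  u_1 = (2, -3, -3)
  u_2 = (24/11, 49/22, -17/22)
  u_3 = (441/227, -245/227, 539/227)

Apply the Gram-Schmidt recurrence
  u_1 = v_1
  u_i = v_i − Σ_{j<i} ((v_i · u_j) / (u_j · u_j)) · u_j.

Step by step this gives:
  u_1 = (2, -3, -3)
  u_2 = (24/11, 49/22, -17/22)
  u_3 = (441/227, -245/227, 539/227)

Orthogonality check:
  u_2 · u_1 = 0 (should be 0)
  u_3 · u_1 = 0 (should be 0)
  u_3 · u_2 = 0 (should be 0)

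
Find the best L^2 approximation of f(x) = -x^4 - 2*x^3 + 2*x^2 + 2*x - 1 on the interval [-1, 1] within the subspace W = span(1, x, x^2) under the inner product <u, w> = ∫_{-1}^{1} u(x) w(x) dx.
g(x) = 8*x^2/7 + 4*x/5 - 32/35

The best approximation g ∈ W is the orthogonal projection of f onto W. Writing g = a_0 + a_1 x + a_2 x^2, the coefficients solve the normal equations G · a = b where
  G_{ij} = <φ_i, φ_j> and b_i = <f, φ_i>, with φ_0 = 1, φ_1 = x, φ_2 = x^2.
G =
  [2, 0, 2/3]
  [0, 2/3, 0]
  [2/3, 0, 2/5],
b = (-16/15, 8/15, -16/105).
Solving gives a_0 = -32/35, a_1 = 4/5, a_2 = 8/7, so
  g(x) = 8*x^2/7 + 4*x/5 - 32/35.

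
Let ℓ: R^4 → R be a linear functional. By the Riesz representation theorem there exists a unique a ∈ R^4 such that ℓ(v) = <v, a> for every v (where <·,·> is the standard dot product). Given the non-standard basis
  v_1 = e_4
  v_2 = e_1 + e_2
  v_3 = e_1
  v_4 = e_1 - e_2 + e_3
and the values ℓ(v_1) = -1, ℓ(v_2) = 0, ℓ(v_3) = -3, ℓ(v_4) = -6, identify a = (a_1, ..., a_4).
a = (-3, 3, 0, -1)

Write a = (a_1, ..., a_4) in the standard basis. For each basis vector v_i, ℓ(v_i) = <v_i, a> is a linear equation in the a_j's. Collect the n equations into a matrix system V a = ℓ, where row i of V is v_i (expressed in the standard basis). Since V is invertible (lower-triangular with 1s on the diagonal, up to permutation), solve by back-substitution:
  V =
[[0, 0, 0, 1],
 [1, 1, 0, 0],
 [1, 0, 0, 0],
 [1, -1, 1, 0]]
  V a = (-1, 0, -3, -6)
Solving gives a = (-3, 3, 0, -1).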